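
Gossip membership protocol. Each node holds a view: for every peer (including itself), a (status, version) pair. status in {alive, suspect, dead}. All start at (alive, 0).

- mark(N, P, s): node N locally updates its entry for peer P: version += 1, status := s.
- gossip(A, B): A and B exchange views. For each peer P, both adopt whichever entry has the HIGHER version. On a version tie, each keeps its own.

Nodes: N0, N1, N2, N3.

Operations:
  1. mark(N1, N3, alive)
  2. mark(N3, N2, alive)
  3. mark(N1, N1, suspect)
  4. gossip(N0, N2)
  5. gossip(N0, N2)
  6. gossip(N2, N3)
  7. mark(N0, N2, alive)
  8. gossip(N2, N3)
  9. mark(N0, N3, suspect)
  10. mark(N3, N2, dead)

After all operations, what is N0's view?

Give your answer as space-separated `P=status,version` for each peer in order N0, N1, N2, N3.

Answer: N0=alive,0 N1=alive,0 N2=alive,1 N3=suspect,1

Derivation:
Op 1: N1 marks N3=alive -> (alive,v1)
Op 2: N3 marks N2=alive -> (alive,v1)
Op 3: N1 marks N1=suspect -> (suspect,v1)
Op 4: gossip N0<->N2 -> N0.N0=(alive,v0) N0.N1=(alive,v0) N0.N2=(alive,v0) N0.N3=(alive,v0) | N2.N0=(alive,v0) N2.N1=(alive,v0) N2.N2=(alive,v0) N2.N3=(alive,v0)
Op 5: gossip N0<->N2 -> N0.N0=(alive,v0) N0.N1=(alive,v0) N0.N2=(alive,v0) N0.N3=(alive,v0) | N2.N0=(alive,v0) N2.N1=(alive,v0) N2.N2=(alive,v0) N2.N3=(alive,v0)
Op 6: gossip N2<->N3 -> N2.N0=(alive,v0) N2.N1=(alive,v0) N2.N2=(alive,v1) N2.N3=(alive,v0) | N3.N0=(alive,v0) N3.N1=(alive,v0) N3.N2=(alive,v1) N3.N3=(alive,v0)
Op 7: N0 marks N2=alive -> (alive,v1)
Op 8: gossip N2<->N3 -> N2.N0=(alive,v0) N2.N1=(alive,v0) N2.N2=(alive,v1) N2.N3=(alive,v0) | N3.N0=(alive,v0) N3.N1=(alive,v0) N3.N2=(alive,v1) N3.N3=(alive,v0)
Op 9: N0 marks N3=suspect -> (suspect,v1)
Op 10: N3 marks N2=dead -> (dead,v2)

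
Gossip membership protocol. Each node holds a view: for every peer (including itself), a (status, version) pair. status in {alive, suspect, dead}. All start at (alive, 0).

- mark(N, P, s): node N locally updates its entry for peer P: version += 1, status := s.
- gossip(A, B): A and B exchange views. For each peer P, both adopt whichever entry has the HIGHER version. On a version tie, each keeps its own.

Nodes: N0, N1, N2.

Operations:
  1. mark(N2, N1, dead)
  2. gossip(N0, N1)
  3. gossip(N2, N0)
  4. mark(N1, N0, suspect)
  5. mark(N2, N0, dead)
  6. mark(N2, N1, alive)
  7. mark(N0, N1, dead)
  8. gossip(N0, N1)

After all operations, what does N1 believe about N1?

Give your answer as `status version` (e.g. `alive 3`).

Op 1: N2 marks N1=dead -> (dead,v1)
Op 2: gossip N0<->N1 -> N0.N0=(alive,v0) N0.N1=(alive,v0) N0.N2=(alive,v0) | N1.N0=(alive,v0) N1.N1=(alive,v0) N1.N2=(alive,v0)
Op 3: gossip N2<->N0 -> N2.N0=(alive,v0) N2.N1=(dead,v1) N2.N2=(alive,v0) | N0.N0=(alive,v0) N0.N1=(dead,v1) N0.N2=(alive,v0)
Op 4: N1 marks N0=suspect -> (suspect,v1)
Op 5: N2 marks N0=dead -> (dead,v1)
Op 6: N2 marks N1=alive -> (alive,v2)
Op 7: N0 marks N1=dead -> (dead,v2)
Op 8: gossip N0<->N1 -> N0.N0=(suspect,v1) N0.N1=(dead,v2) N0.N2=(alive,v0) | N1.N0=(suspect,v1) N1.N1=(dead,v2) N1.N2=(alive,v0)

Answer: dead 2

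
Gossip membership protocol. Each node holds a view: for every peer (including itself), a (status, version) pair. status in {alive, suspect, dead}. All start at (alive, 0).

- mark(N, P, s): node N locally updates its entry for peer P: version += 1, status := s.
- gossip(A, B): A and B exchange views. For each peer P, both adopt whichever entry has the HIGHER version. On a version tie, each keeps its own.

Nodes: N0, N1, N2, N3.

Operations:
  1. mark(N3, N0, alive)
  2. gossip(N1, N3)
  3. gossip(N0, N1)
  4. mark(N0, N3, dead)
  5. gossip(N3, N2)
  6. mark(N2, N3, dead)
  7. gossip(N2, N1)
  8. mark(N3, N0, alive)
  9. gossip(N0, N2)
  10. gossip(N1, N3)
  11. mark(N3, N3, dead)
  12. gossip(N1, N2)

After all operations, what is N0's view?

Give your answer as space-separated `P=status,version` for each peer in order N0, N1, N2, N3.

Op 1: N3 marks N0=alive -> (alive,v1)
Op 2: gossip N1<->N3 -> N1.N0=(alive,v1) N1.N1=(alive,v0) N1.N2=(alive,v0) N1.N3=(alive,v0) | N3.N0=(alive,v1) N3.N1=(alive,v0) N3.N2=(alive,v0) N3.N3=(alive,v0)
Op 3: gossip N0<->N1 -> N0.N0=(alive,v1) N0.N1=(alive,v0) N0.N2=(alive,v0) N0.N3=(alive,v0) | N1.N0=(alive,v1) N1.N1=(alive,v0) N1.N2=(alive,v0) N1.N3=(alive,v0)
Op 4: N0 marks N3=dead -> (dead,v1)
Op 5: gossip N3<->N2 -> N3.N0=(alive,v1) N3.N1=(alive,v0) N3.N2=(alive,v0) N3.N3=(alive,v0) | N2.N0=(alive,v1) N2.N1=(alive,v0) N2.N2=(alive,v0) N2.N3=(alive,v0)
Op 6: N2 marks N3=dead -> (dead,v1)
Op 7: gossip N2<->N1 -> N2.N0=(alive,v1) N2.N1=(alive,v0) N2.N2=(alive,v0) N2.N3=(dead,v1) | N1.N0=(alive,v1) N1.N1=(alive,v0) N1.N2=(alive,v0) N1.N3=(dead,v1)
Op 8: N3 marks N0=alive -> (alive,v2)
Op 9: gossip N0<->N2 -> N0.N0=(alive,v1) N0.N1=(alive,v0) N0.N2=(alive,v0) N0.N3=(dead,v1) | N2.N0=(alive,v1) N2.N1=(alive,v0) N2.N2=(alive,v0) N2.N3=(dead,v1)
Op 10: gossip N1<->N3 -> N1.N0=(alive,v2) N1.N1=(alive,v0) N1.N2=(alive,v0) N1.N3=(dead,v1) | N3.N0=(alive,v2) N3.N1=(alive,v0) N3.N2=(alive,v0) N3.N3=(dead,v1)
Op 11: N3 marks N3=dead -> (dead,v2)
Op 12: gossip N1<->N2 -> N1.N0=(alive,v2) N1.N1=(alive,v0) N1.N2=(alive,v0) N1.N3=(dead,v1) | N2.N0=(alive,v2) N2.N1=(alive,v0) N2.N2=(alive,v0) N2.N3=(dead,v1)

Answer: N0=alive,1 N1=alive,0 N2=alive,0 N3=dead,1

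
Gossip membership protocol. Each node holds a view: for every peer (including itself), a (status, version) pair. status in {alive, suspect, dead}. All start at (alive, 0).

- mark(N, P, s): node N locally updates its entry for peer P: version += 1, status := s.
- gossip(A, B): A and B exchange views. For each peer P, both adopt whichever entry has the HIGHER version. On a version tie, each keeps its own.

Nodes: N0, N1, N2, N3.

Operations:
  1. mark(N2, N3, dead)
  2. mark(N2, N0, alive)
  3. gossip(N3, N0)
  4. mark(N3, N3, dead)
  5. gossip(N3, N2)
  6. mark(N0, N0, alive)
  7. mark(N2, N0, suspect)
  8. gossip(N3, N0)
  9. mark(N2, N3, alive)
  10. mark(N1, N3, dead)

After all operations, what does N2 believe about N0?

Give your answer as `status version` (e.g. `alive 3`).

Answer: suspect 2

Derivation:
Op 1: N2 marks N3=dead -> (dead,v1)
Op 2: N2 marks N0=alive -> (alive,v1)
Op 3: gossip N3<->N0 -> N3.N0=(alive,v0) N3.N1=(alive,v0) N3.N2=(alive,v0) N3.N3=(alive,v0) | N0.N0=(alive,v0) N0.N1=(alive,v0) N0.N2=(alive,v0) N0.N3=(alive,v0)
Op 4: N3 marks N3=dead -> (dead,v1)
Op 5: gossip N3<->N2 -> N3.N0=(alive,v1) N3.N1=(alive,v0) N3.N2=(alive,v0) N3.N3=(dead,v1) | N2.N0=(alive,v1) N2.N1=(alive,v0) N2.N2=(alive,v0) N2.N3=(dead,v1)
Op 6: N0 marks N0=alive -> (alive,v1)
Op 7: N2 marks N0=suspect -> (suspect,v2)
Op 8: gossip N3<->N0 -> N3.N0=(alive,v1) N3.N1=(alive,v0) N3.N2=(alive,v0) N3.N3=(dead,v1) | N0.N0=(alive,v1) N0.N1=(alive,v0) N0.N2=(alive,v0) N0.N3=(dead,v1)
Op 9: N2 marks N3=alive -> (alive,v2)
Op 10: N1 marks N3=dead -> (dead,v1)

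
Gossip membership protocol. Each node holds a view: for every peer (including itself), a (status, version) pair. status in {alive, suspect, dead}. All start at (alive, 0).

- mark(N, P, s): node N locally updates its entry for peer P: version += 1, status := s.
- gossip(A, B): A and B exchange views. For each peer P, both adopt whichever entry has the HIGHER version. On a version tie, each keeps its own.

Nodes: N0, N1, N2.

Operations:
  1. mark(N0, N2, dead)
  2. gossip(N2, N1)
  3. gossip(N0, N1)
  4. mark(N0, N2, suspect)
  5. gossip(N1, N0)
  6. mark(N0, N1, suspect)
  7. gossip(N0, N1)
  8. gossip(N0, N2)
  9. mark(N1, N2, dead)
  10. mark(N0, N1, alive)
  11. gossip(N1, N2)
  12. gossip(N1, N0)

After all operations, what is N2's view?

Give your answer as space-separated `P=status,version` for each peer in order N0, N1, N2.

Op 1: N0 marks N2=dead -> (dead,v1)
Op 2: gossip N2<->N1 -> N2.N0=(alive,v0) N2.N1=(alive,v0) N2.N2=(alive,v0) | N1.N0=(alive,v0) N1.N1=(alive,v0) N1.N2=(alive,v0)
Op 3: gossip N0<->N1 -> N0.N0=(alive,v0) N0.N1=(alive,v0) N0.N2=(dead,v1) | N1.N0=(alive,v0) N1.N1=(alive,v0) N1.N2=(dead,v1)
Op 4: N0 marks N2=suspect -> (suspect,v2)
Op 5: gossip N1<->N0 -> N1.N0=(alive,v0) N1.N1=(alive,v0) N1.N2=(suspect,v2) | N0.N0=(alive,v0) N0.N1=(alive,v0) N0.N2=(suspect,v2)
Op 6: N0 marks N1=suspect -> (suspect,v1)
Op 7: gossip N0<->N1 -> N0.N0=(alive,v0) N0.N1=(suspect,v1) N0.N2=(suspect,v2) | N1.N0=(alive,v0) N1.N1=(suspect,v1) N1.N2=(suspect,v2)
Op 8: gossip N0<->N2 -> N0.N0=(alive,v0) N0.N1=(suspect,v1) N0.N2=(suspect,v2) | N2.N0=(alive,v0) N2.N1=(suspect,v1) N2.N2=(suspect,v2)
Op 9: N1 marks N2=dead -> (dead,v3)
Op 10: N0 marks N1=alive -> (alive,v2)
Op 11: gossip N1<->N2 -> N1.N0=(alive,v0) N1.N1=(suspect,v1) N1.N2=(dead,v3) | N2.N0=(alive,v0) N2.N1=(suspect,v1) N2.N2=(dead,v3)
Op 12: gossip N1<->N0 -> N1.N0=(alive,v0) N1.N1=(alive,v2) N1.N2=(dead,v3) | N0.N0=(alive,v0) N0.N1=(alive,v2) N0.N2=(dead,v3)

Answer: N0=alive,0 N1=suspect,1 N2=dead,3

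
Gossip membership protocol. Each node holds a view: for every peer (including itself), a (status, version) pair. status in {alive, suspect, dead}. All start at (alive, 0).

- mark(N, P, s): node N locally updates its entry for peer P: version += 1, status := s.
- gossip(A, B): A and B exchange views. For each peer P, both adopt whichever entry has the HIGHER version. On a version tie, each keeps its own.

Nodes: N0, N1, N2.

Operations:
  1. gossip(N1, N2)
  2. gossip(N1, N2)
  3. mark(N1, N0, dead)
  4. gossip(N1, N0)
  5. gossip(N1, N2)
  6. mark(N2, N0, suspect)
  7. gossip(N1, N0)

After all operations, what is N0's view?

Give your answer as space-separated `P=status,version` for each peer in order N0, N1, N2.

Op 1: gossip N1<->N2 -> N1.N0=(alive,v0) N1.N1=(alive,v0) N1.N2=(alive,v0) | N2.N0=(alive,v0) N2.N1=(alive,v0) N2.N2=(alive,v0)
Op 2: gossip N1<->N2 -> N1.N0=(alive,v0) N1.N1=(alive,v0) N1.N2=(alive,v0) | N2.N0=(alive,v0) N2.N1=(alive,v0) N2.N2=(alive,v0)
Op 3: N1 marks N0=dead -> (dead,v1)
Op 4: gossip N1<->N0 -> N1.N0=(dead,v1) N1.N1=(alive,v0) N1.N2=(alive,v0) | N0.N0=(dead,v1) N0.N1=(alive,v0) N0.N2=(alive,v0)
Op 5: gossip N1<->N2 -> N1.N0=(dead,v1) N1.N1=(alive,v0) N1.N2=(alive,v0) | N2.N0=(dead,v1) N2.N1=(alive,v0) N2.N2=(alive,v0)
Op 6: N2 marks N0=suspect -> (suspect,v2)
Op 7: gossip N1<->N0 -> N1.N0=(dead,v1) N1.N1=(alive,v0) N1.N2=(alive,v0) | N0.N0=(dead,v1) N0.N1=(alive,v0) N0.N2=(alive,v0)

Answer: N0=dead,1 N1=alive,0 N2=alive,0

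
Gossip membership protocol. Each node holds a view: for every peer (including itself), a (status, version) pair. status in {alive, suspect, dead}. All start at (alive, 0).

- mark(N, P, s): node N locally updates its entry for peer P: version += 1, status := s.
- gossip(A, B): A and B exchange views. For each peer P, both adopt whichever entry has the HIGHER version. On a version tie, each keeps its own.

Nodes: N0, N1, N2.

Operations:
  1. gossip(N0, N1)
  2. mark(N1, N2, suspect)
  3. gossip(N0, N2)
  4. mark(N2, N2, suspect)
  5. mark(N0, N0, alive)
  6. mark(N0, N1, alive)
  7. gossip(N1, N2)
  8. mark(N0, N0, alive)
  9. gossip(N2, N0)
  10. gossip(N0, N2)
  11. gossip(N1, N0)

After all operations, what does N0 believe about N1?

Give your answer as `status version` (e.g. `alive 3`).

Op 1: gossip N0<->N1 -> N0.N0=(alive,v0) N0.N1=(alive,v0) N0.N2=(alive,v0) | N1.N0=(alive,v0) N1.N1=(alive,v0) N1.N2=(alive,v0)
Op 2: N1 marks N2=suspect -> (suspect,v1)
Op 3: gossip N0<->N2 -> N0.N0=(alive,v0) N0.N1=(alive,v0) N0.N2=(alive,v0) | N2.N0=(alive,v0) N2.N1=(alive,v0) N2.N2=(alive,v0)
Op 4: N2 marks N2=suspect -> (suspect,v1)
Op 5: N0 marks N0=alive -> (alive,v1)
Op 6: N0 marks N1=alive -> (alive,v1)
Op 7: gossip N1<->N2 -> N1.N0=(alive,v0) N1.N1=(alive,v0) N1.N2=(suspect,v1) | N2.N0=(alive,v0) N2.N1=(alive,v0) N2.N2=(suspect,v1)
Op 8: N0 marks N0=alive -> (alive,v2)
Op 9: gossip N2<->N0 -> N2.N0=(alive,v2) N2.N1=(alive,v1) N2.N2=(suspect,v1) | N0.N0=(alive,v2) N0.N1=(alive,v1) N0.N2=(suspect,v1)
Op 10: gossip N0<->N2 -> N0.N0=(alive,v2) N0.N1=(alive,v1) N0.N2=(suspect,v1) | N2.N0=(alive,v2) N2.N1=(alive,v1) N2.N2=(suspect,v1)
Op 11: gossip N1<->N0 -> N1.N0=(alive,v2) N1.N1=(alive,v1) N1.N2=(suspect,v1) | N0.N0=(alive,v2) N0.N1=(alive,v1) N0.N2=(suspect,v1)

Answer: alive 1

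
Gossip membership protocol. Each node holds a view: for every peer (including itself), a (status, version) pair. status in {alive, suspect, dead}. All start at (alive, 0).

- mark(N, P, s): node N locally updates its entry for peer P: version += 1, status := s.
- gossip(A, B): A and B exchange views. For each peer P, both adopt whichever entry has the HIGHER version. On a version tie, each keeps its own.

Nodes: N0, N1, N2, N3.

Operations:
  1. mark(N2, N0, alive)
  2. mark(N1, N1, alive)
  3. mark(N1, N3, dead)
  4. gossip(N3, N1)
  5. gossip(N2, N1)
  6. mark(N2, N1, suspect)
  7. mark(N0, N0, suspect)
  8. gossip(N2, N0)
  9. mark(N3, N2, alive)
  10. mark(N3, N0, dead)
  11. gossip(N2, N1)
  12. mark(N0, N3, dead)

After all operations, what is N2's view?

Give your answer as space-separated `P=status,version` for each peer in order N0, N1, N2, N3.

Answer: N0=alive,1 N1=suspect,2 N2=alive,0 N3=dead,1

Derivation:
Op 1: N2 marks N0=alive -> (alive,v1)
Op 2: N1 marks N1=alive -> (alive,v1)
Op 3: N1 marks N3=dead -> (dead,v1)
Op 4: gossip N3<->N1 -> N3.N0=(alive,v0) N3.N1=(alive,v1) N3.N2=(alive,v0) N3.N3=(dead,v1) | N1.N0=(alive,v0) N1.N1=(alive,v1) N1.N2=(alive,v0) N1.N3=(dead,v1)
Op 5: gossip N2<->N1 -> N2.N0=(alive,v1) N2.N1=(alive,v1) N2.N2=(alive,v0) N2.N3=(dead,v1) | N1.N0=(alive,v1) N1.N1=(alive,v1) N1.N2=(alive,v0) N1.N3=(dead,v1)
Op 6: N2 marks N1=suspect -> (suspect,v2)
Op 7: N0 marks N0=suspect -> (suspect,v1)
Op 8: gossip N2<->N0 -> N2.N0=(alive,v1) N2.N1=(suspect,v2) N2.N2=(alive,v0) N2.N3=(dead,v1) | N0.N0=(suspect,v1) N0.N1=(suspect,v2) N0.N2=(alive,v0) N0.N3=(dead,v1)
Op 9: N3 marks N2=alive -> (alive,v1)
Op 10: N3 marks N0=dead -> (dead,v1)
Op 11: gossip N2<->N1 -> N2.N0=(alive,v1) N2.N1=(suspect,v2) N2.N2=(alive,v0) N2.N3=(dead,v1) | N1.N0=(alive,v1) N1.N1=(suspect,v2) N1.N2=(alive,v0) N1.N3=(dead,v1)
Op 12: N0 marks N3=dead -> (dead,v2)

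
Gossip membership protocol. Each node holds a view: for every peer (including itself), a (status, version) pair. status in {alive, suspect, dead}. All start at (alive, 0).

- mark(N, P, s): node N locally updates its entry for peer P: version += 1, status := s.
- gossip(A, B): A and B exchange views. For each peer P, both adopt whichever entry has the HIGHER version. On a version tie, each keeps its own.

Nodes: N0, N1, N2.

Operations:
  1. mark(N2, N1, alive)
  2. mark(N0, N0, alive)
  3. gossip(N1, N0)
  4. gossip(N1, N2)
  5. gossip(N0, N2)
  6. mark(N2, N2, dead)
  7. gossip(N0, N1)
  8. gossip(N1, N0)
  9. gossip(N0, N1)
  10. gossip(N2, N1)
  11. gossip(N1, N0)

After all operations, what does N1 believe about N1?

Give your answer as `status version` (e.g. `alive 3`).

Op 1: N2 marks N1=alive -> (alive,v1)
Op 2: N0 marks N0=alive -> (alive,v1)
Op 3: gossip N1<->N0 -> N1.N0=(alive,v1) N1.N1=(alive,v0) N1.N2=(alive,v0) | N0.N0=(alive,v1) N0.N1=(alive,v0) N0.N2=(alive,v0)
Op 4: gossip N1<->N2 -> N1.N0=(alive,v1) N1.N1=(alive,v1) N1.N2=(alive,v0) | N2.N0=(alive,v1) N2.N1=(alive,v1) N2.N2=(alive,v0)
Op 5: gossip N0<->N2 -> N0.N0=(alive,v1) N0.N1=(alive,v1) N0.N2=(alive,v0) | N2.N0=(alive,v1) N2.N1=(alive,v1) N2.N2=(alive,v0)
Op 6: N2 marks N2=dead -> (dead,v1)
Op 7: gossip N0<->N1 -> N0.N0=(alive,v1) N0.N1=(alive,v1) N0.N2=(alive,v0) | N1.N0=(alive,v1) N1.N1=(alive,v1) N1.N2=(alive,v0)
Op 8: gossip N1<->N0 -> N1.N0=(alive,v1) N1.N1=(alive,v1) N1.N2=(alive,v0) | N0.N0=(alive,v1) N0.N1=(alive,v1) N0.N2=(alive,v0)
Op 9: gossip N0<->N1 -> N0.N0=(alive,v1) N0.N1=(alive,v1) N0.N2=(alive,v0) | N1.N0=(alive,v1) N1.N1=(alive,v1) N1.N2=(alive,v0)
Op 10: gossip N2<->N1 -> N2.N0=(alive,v1) N2.N1=(alive,v1) N2.N2=(dead,v1) | N1.N0=(alive,v1) N1.N1=(alive,v1) N1.N2=(dead,v1)
Op 11: gossip N1<->N0 -> N1.N0=(alive,v1) N1.N1=(alive,v1) N1.N2=(dead,v1) | N0.N0=(alive,v1) N0.N1=(alive,v1) N0.N2=(dead,v1)

Answer: alive 1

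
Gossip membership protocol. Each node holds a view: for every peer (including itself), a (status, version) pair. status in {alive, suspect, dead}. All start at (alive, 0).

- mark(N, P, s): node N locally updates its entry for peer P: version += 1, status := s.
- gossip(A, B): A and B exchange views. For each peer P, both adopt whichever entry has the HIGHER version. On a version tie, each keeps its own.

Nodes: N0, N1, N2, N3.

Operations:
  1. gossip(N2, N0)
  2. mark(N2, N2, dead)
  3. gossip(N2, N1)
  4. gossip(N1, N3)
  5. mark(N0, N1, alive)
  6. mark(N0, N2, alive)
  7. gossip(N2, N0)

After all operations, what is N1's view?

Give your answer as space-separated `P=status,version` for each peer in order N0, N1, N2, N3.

Answer: N0=alive,0 N1=alive,0 N2=dead,1 N3=alive,0

Derivation:
Op 1: gossip N2<->N0 -> N2.N0=(alive,v0) N2.N1=(alive,v0) N2.N2=(alive,v0) N2.N3=(alive,v0) | N0.N0=(alive,v0) N0.N1=(alive,v0) N0.N2=(alive,v0) N0.N3=(alive,v0)
Op 2: N2 marks N2=dead -> (dead,v1)
Op 3: gossip N2<->N1 -> N2.N0=(alive,v0) N2.N1=(alive,v0) N2.N2=(dead,v1) N2.N3=(alive,v0) | N1.N0=(alive,v0) N1.N1=(alive,v0) N1.N2=(dead,v1) N1.N3=(alive,v0)
Op 4: gossip N1<->N3 -> N1.N0=(alive,v0) N1.N1=(alive,v0) N1.N2=(dead,v1) N1.N3=(alive,v0) | N3.N0=(alive,v0) N3.N1=(alive,v0) N3.N2=(dead,v1) N3.N3=(alive,v0)
Op 5: N0 marks N1=alive -> (alive,v1)
Op 6: N0 marks N2=alive -> (alive,v1)
Op 7: gossip N2<->N0 -> N2.N0=(alive,v0) N2.N1=(alive,v1) N2.N2=(dead,v1) N2.N3=(alive,v0) | N0.N0=(alive,v0) N0.N1=(alive,v1) N0.N2=(alive,v1) N0.N3=(alive,v0)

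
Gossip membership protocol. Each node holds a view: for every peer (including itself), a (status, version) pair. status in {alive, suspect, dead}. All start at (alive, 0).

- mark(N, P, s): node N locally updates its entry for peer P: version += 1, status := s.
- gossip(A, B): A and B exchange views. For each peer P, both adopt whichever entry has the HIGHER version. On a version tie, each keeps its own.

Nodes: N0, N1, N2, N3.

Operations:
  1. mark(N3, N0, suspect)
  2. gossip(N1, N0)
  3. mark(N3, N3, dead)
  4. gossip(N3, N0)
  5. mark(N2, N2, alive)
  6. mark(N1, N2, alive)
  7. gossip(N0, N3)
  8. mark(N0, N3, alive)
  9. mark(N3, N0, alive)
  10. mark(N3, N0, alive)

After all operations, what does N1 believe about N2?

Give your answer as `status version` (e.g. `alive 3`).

Op 1: N3 marks N0=suspect -> (suspect,v1)
Op 2: gossip N1<->N0 -> N1.N0=(alive,v0) N1.N1=(alive,v0) N1.N2=(alive,v0) N1.N3=(alive,v0) | N0.N0=(alive,v0) N0.N1=(alive,v0) N0.N2=(alive,v0) N0.N3=(alive,v0)
Op 3: N3 marks N3=dead -> (dead,v1)
Op 4: gossip N3<->N0 -> N3.N0=(suspect,v1) N3.N1=(alive,v0) N3.N2=(alive,v0) N3.N3=(dead,v1) | N0.N0=(suspect,v1) N0.N1=(alive,v0) N0.N2=(alive,v0) N0.N3=(dead,v1)
Op 5: N2 marks N2=alive -> (alive,v1)
Op 6: N1 marks N2=alive -> (alive,v1)
Op 7: gossip N0<->N3 -> N0.N0=(suspect,v1) N0.N1=(alive,v0) N0.N2=(alive,v0) N0.N3=(dead,v1) | N3.N0=(suspect,v1) N3.N1=(alive,v0) N3.N2=(alive,v0) N3.N3=(dead,v1)
Op 8: N0 marks N3=alive -> (alive,v2)
Op 9: N3 marks N0=alive -> (alive,v2)
Op 10: N3 marks N0=alive -> (alive,v3)

Answer: alive 1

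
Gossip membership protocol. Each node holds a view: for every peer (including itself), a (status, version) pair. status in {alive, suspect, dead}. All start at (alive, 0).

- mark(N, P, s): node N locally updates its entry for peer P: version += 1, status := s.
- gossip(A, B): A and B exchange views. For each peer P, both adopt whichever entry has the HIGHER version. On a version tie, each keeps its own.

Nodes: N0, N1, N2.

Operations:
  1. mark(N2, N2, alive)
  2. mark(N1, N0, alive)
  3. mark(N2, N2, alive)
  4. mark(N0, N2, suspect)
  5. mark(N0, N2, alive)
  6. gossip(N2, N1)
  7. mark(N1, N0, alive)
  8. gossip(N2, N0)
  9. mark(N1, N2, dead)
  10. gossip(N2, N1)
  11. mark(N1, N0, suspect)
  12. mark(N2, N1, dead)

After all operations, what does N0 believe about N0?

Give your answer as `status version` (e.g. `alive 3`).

Op 1: N2 marks N2=alive -> (alive,v1)
Op 2: N1 marks N0=alive -> (alive,v1)
Op 3: N2 marks N2=alive -> (alive,v2)
Op 4: N0 marks N2=suspect -> (suspect,v1)
Op 5: N0 marks N2=alive -> (alive,v2)
Op 6: gossip N2<->N1 -> N2.N0=(alive,v1) N2.N1=(alive,v0) N2.N2=(alive,v2) | N1.N0=(alive,v1) N1.N1=(alive,v0) N1.N2=(alive,v2)
Op 7: N1 marks N0=alive -> (alive,v2)
Op 8: gossip N2<->N0 -> N2.N0=(alive,v1) N2.N1=(alive,v0) N2.N2=(alive,v2) | N0.N0=(alive,v1) N0.N1=(alive,v0) N0.N2=(alive,v2)
Op 9: N1 marks N2=dead -> (dead,v3)
Op 10: gossip N2<->N1 -> N2.N0=(alive,v2) N2.N1=(alive,v0) N2.N2=(dead,v3) | N1.N0=(alive,v2) N1.N1=(alive,v0) N1.N2=(dead,v3)
Op 11: N1 marks N0=suspect -> (suspect,v3)
Op 12: N2 marks N1=dead -> (dead,v1)

Answer: alive 1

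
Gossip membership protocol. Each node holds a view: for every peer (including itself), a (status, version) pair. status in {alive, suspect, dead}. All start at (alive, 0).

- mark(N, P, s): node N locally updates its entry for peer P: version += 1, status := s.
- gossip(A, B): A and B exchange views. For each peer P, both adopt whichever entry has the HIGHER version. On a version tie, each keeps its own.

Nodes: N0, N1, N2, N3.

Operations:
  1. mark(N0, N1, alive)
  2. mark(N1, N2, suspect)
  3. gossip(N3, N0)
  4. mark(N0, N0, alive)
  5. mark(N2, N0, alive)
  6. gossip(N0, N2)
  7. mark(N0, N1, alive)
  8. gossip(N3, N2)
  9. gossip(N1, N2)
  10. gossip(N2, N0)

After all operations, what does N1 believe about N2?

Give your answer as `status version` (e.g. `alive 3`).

Answer: suspect 1

Derivation:
Op 1: N0 marks N1=alive -> (alive,v1)
Op 2: N1 marks N2=suspect -> (suspect,v1)
Op 3: gossip N3<->N0 -> N3.N0=(alive,v0) N3.N1=(alive,v1) N3.N2=(alive,v0) N3.N3=(alive,v0) | N0.N0=(alive,v0) N0.N1=(alive,v1) N0.N2=(alive,v0) N0.N3=(alive,v0)
Op 4: N0 marks N0=alive -> (alive,v1)
Op 5: N2 marks N0=alive -> (alive,v1)
Op 6: gossip N0<->N2 -> N0.N0=(alive,v1) N0.N1=(alive,v1) N0.N2=(alive,v0) N0.N3=(alive,v0) | N2.N0=(alive,v1) N2.N1=(alive,v1) N2.N2=(alive,v0) N2.N3=(alive,v0)
Op 7: N0 marks N1=alive -> (alive,v2)
Op 8: gossip N3<->N2 -> N3.N0=(alive,v1) N3.N1=(alive,v1) N3.N2=(alive,v0) N3.N3=(alive,v0) | N2.N0=(alive,v1) N2.N1=(alive,v1) N2.N2=(alive,v0) N2.N3=(alive,v0)
Op 9: gossip N1<->N2 -> N1.N0=(alive,v1) N1.N1=(alive,v1) N1.N2=(suspect,v1) N1.N3=(alive,v0) | N2.N0=(alive,v1) N2.N1=(alive,v1) N2.N2=(suspect,v1) N2.N3=(alive,v0)
Op 10: gossip N2<->N0 -> N2.N0=(alive,v1) N2.N1=(alive,v2) N2.N2=(suspect,v1) N2.N3=(alive,v0) | N0.N0=(alive,v1) N0.N1=(alive,v2) N0.N2=(suspect,v1) N0.N3=(alive,v0)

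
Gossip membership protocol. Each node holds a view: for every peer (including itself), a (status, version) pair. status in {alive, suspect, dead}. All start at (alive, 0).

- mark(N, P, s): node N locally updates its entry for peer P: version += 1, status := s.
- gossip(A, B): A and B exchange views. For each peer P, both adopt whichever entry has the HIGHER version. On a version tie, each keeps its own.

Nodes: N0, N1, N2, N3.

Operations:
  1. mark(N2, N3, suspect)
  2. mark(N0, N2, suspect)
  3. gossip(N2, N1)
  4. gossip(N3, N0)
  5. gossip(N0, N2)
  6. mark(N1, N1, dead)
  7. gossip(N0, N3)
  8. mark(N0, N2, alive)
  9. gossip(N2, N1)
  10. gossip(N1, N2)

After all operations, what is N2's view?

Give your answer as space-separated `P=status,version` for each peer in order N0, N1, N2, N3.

Op 1: N2 marks N3=suspect -> (suspect,v1)
Op 2: N0 marks N2=suspect -> (suspect,v1)
Op 3: gossip N2<->N1 -> N2.N0=(alive,v0) N2.N1=(alive,v0) N2.N2=(alive,v0) N2.N3=(suspect,v1) | N1.N0=(alive,v0) N1.N1=(alive,v0) N1.N2=(alive,v0) N1.N3=(suspect,v1)
Op 4: gossip N3<->N0 -> N3.N0=(alive,v0) N3.N1=(alive,v0) N3.N2=(suspect,v1) N3.N3=(alive,v0) | N0.N0=(alive,v0) N0.N1=(alive,v0) N0.N2=(suspect,v1) N0.N3=(alive,v0)
Op 5: gossip N0<->N2 -> N0.N0=(alive,v0) N0.N1=(alive,v0) N0.N2=(suspect,v1) N0.N3=(suspect,v1) | N2.N0=(alive,v0) N2.N1=(alive,v0) N2.N2=(suspect,v1) N2.N3=(suspect,v1)
Op 6: N1 marks N1=dead -> (dead,v1)
Op 7: gossip N0<->N3 -> N0.N0=(alive,v0) N0.N1=(alive,v0) N0.N2=(suspect,v1) N0.N3=(suspect,v1) | N3.N0=(alive,v0) N3.N1=(alive,v0) N3.N2=(suspect,v1) N3.N3=(suspect,v1)
Op 8: N0 marks N2=alive -> (alive,v2)
Op 9: gossip N2<->N1 -> N2.N0=(alive,v0) N2.N1=(dead,v1) N2.N2=(suspect,v1) N2.N3=(suspect,v1) | N1.N0=(alive,v0) N1.N1=(dead,v1) N1.N2=(suspect,v1) N1.N3=(suspect,v1)
Op 10: gossip N1<->N2 -> N1.N0=(alive,v0) N1.N1=(dead,v1) N1.N2=(suspect,v1) N1.N3=(suspect,v1) | N2.N0=(alive,v0) N2.N1=(dead,v1) N2.N2=(suspect,v1) N2.N3=(suspect,v1)

Answer: N0=alive,0 N1=dead,1 N2=suspect,1 N3=suspect,1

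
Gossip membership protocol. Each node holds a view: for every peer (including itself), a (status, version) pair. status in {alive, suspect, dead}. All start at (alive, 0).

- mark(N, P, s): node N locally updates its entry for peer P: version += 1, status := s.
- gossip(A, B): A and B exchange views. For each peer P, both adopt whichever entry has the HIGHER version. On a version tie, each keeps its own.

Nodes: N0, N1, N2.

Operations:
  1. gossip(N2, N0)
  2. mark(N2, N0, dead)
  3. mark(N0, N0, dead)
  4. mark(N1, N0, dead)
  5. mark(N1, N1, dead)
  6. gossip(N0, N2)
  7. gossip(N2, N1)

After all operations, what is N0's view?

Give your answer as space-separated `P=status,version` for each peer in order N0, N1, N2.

Op 1: gossip N2<->N0 -> N2.N0=(alive,v0) N2.N1=(alive,v0) N2.N2=(alive,v0) | N0.N0=(alive,v0) N0.N1=(alive,v0) N0.N2=(alive,v0)
Op 2: N2 marks N0=dead -> (dead,v1)
Op 3: N0 marks N0=dead -> (dead,v1)
Op 4: N1 marks N0=dead -> (dead,v1)
Op 5: N1 marks N1=dead -> (dead,v1)
Op 6: gossip N0<->N2 -> N0.N0=(dead,v1) N0.N1=(alive,v0) N0.N2=(alive,v0) | N2.N0=(dead,v1) N2.N1=(alive,v0) N2.N2=(alive,v0)
Op 7: gossip N2<->N1 -> N2.N0=(dead,v1) N2.N1=(dead,v1) N2.N2=(alive,v0) | N1.N0=(dead,v1) N1.N1=(dead,v1) N1.N2=(alive,v0)

Answer: N0=dead,1 N1=alive,0 N2=alive,0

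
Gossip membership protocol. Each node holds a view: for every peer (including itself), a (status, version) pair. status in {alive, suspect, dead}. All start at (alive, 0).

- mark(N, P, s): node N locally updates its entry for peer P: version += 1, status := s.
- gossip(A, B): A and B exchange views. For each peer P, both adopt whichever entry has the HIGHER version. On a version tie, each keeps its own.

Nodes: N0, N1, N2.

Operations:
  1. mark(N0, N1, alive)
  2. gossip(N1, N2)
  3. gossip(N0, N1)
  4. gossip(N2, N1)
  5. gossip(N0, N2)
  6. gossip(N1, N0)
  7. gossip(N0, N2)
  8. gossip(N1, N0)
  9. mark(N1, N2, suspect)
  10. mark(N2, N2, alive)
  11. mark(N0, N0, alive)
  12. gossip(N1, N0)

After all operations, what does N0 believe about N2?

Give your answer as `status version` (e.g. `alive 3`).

Answer: suspect 1

Derivation:
Op 1: N0 marks N1=alive -> (alive,v1)
Op 2: gossip N1<->N2 -> N1.N0=(alive,v0) N1.N1=(alive,v0) N1.N2=(alive,v0) | N2.N0=(alive,v0) N2.N1=(alive,v0) N2.N2=(alive,v0)
Op 3: gossip N0<->N1 -> N0.N0=(alive,v0) N0.N1=(alive,v1) N0.N2=(alive,v0) | N1.N0=(alive,v0) N1.N1=(alive,v1) N1.N2=(alive,v0)
Op 4: gossip N2<->N1 -> N2.N0=(alive,v0) N2.N1=(alive,v1) N2.N2=(alive,v0) | N1.N0=(alive,v0) N1.N1=(alive,v1) N1.N2=(alive,v0)
Op 5: gossip N0<->N2 -> N0.N0=(alive,v0) N0.N1=(alive,v1) N0.N2=(alive,v0) | N2.N0=(alive,v0) N2.N1=(alive,v1) N2.N2=(alive,v0)
Op 6: gossip N1<->N0 -> N1.N0=(alive,v0) N1.N1=(alive,v1) N1.N2=(alive,v0) | N0.N0=(alive,v0) N0.N1=(alive,v1) N0.N2=(alive,v0)
Op 7: gossip N0<->N2 -> N0.N0=(alive,v0) N0.N1=(alive,v1) N0.N2=(alive,v0) | N2.N0=(alive,v0) N2.N1=(alive,v1) N2.N2=(alive,v0)
Op 8: gossip N1<->N0 -> N1.N0=(alive,v0) N1.N1=(alive,v1) N1.N2=(alive,v0) | N0.N0=(alive,v0) N0.N1=(alive,v1) N0.N2=(alive,v0)
Op 9: N1 marks N2=suspect -> (suspect,v1)
Op 10: N2 marks N2=alive -> (alive,v1)
Op 11: N0 marks N0=alive -> (alive,v1)
Op 12: gossip N1<->N0 -> N1.N0=(alive,v1) N1.N1=(alive,v1) N1.N2=(suspect,v1) | N0.N0=(alive,v1) N0.N1=(alive,v1) N0.N2=(suspect,v1)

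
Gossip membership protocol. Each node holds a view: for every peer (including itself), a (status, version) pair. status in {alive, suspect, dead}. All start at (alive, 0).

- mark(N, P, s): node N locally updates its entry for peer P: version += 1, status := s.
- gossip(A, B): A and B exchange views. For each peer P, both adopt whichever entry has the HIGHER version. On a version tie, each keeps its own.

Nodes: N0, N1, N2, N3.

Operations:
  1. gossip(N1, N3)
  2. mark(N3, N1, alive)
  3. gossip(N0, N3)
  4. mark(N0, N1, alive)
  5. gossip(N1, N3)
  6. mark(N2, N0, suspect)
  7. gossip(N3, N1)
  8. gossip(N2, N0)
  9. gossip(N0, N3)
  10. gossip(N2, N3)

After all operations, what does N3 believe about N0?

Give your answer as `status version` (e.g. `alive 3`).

Op 1: gossip N1<->N3 -> N1.N0=(alive,v0) N1.N1=(alive,v0) N1.N2=(alive,v0) N1.N3=(alive,v0) | N3.N0=(alive,v0) N3.N1=(alive,v0) N3.N2=(alive,v0) N3.N3=(alive,v0)
Op 2: N3 marks N1=alive -> (alive,v1)
Op 3: gossip N0<->N3 -> N0.N0=(alive,v0) N0.N1=(alive,v1) N0.N2=(alive,v0) N0.N3=(alive,v0) | N3.N0=(alive,v0) N3.N1=(alive,v1) N3.N2=(alive,v0) N3.N3=(alive,v0)
Op 4: N0 marks N1=alive -> (alive,v2)
Op 5: gossip N1<->N3 -> N1.N0=(alive,v0) N1.N1=(alive,v1) N1.N2=(alive,v0) N1.N3=(alive,v0) | N3.N0=(alive,v0) N3.N1=(alive,v1) N3.N2=(alive,v0) N3.N3=(alive,v0)
Op 6: N2 marks N0=suspect -> (suspect,v1)
Op 7: gossip N3<->N1 -> N3.N0=(alive,v0) N3.N1=(alive,v1) N3.N2=(alive,v0) N3.N3=(alive,v0) | N1.N0=(alive,v0) N1.N1=(alive,v1) N1.N2=(alive,v0) N1.N3=(alive,v0)
Op 8: gossip N2<->N0 -> N2.N0=(suspect,v1) N2.N1=(alive,v2) N2.N2=(alive,v0) N2.N3=(alive,v0) | N0.N0=(suspect,v1) N0.N1=(alive,v2) N0.N2=(alive,v0) N0.N3=(alive,v0)
Op 9: gossip N0<->N3 -> N0.N0=(suspect,v1) N0.N1=(alive,v2) N0.N2=(alive,v0) N0.N3=(alive,v0) | N3.N0=(suspect,v1) N3.N1=(alive,v2) N3.N2=(alive,v0) N3.N3=(alive,v0)
Op 10: gossip N2<->N3 -> N2.N0=(suspect,v1) N2.N1=(alive,v2) N2.N2=(alive,v0) N2.N3=(alive,v0) | N3.N0=(suspect,v1) N3.N1=(alive,v2) N3.N2=(alive,v0) N3.N3=(alive,v0)

Answer: suspect 1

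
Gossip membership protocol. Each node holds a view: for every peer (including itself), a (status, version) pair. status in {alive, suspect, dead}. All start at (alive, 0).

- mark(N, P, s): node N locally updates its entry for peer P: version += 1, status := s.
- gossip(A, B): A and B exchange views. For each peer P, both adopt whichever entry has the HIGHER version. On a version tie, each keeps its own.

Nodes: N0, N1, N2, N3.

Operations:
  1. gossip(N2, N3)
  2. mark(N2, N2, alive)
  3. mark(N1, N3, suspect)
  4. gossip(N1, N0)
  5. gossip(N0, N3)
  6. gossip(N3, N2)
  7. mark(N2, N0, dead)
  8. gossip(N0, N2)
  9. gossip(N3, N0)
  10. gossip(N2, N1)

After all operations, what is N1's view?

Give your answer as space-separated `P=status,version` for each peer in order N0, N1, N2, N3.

Answer: N0=dead,1 N1=alive,0 N2=alive,1 N3=suspect,1

Derivation:
Op 1: gossip N2<->N3 -> N2.N0=(alive,v0) N2.N1=(alive,v0) N2.N2=(alive,v0) N2.N3=(alive,v0) | N3.N0=(alive,v0) N3.N1=(alive,v0) N3.N2=(alive,v0) N3.N3=(alive,v0)
Op 2: N2 marks N2=alive -> (alive,v1)
Op 3: N1 marks N3=suspect -> (suspect,v1)
Op 4: gossip N1<->N0 -> N1.N0=(alive,v0) N1.N1=(alive,v0) N1.N2=(alive,v0) N1.N3=(suspect,v1) | N0.N0=(alive,v0) N0.N1=(alive,v0) N0.N2=(alive,v0) N0.N3=(suspect,v1)
Op 5: gossip N0<->N3 -> N0.N0=(alive,v0) N0.N1=(alive,v0) N0.N2=(alive,v0) N0.N3=(suspect,v1) | N3.N0=(alive,v0) N3.N1=(alive,v0) N3.N2=(alive,v0) N3.N3=(suspect,v1)
Op 6: gossip N3<->N2 -> N3.N0=(alive,v0) N3.N1=(alive,v0) N3.N2=(alive,v1) N3.N3=(suspect,v1) | N2.N0=(alive,v0) N2.N1=(alive,v0) N2.N2=(alive,v1) N2.N3=(suspect,v1)
Op 7: N2 marks N0=dead -> (dead,v1)
Op 8: gossip N0<->N2 -> N0.N0=(dead,v1) N0.N1=(alive,v0) N0.N2=(alive,v1) N0.N3=(suspect,v1) | N2.N0=(dead,v1) N2.N1=(alive,v0) N2.N2=(alive,v1) N2.N3=(suspect,v1)
Op 9: gossip N3<->N0 -> N3.N0=(dead,v1) N3.N1=(alive,v0) N3.N2=(alive,v1) N3.N3=(suspect,v1) | N0.N0=(dead,v1) N0.N1=(alive,v0) N0.N2=(alive,v1) N0.N3=(suspect,v1)
Op 10: gossip N2<->N1 -> N2.N0=(dead,v1) N2.N1=(alive,v0) N2.N2=(alive,v1) N2.N3=(suspect,v1) | N1.N0=(dead,v1) N1.N1=(alive,v0) N1.N2=(alive,v1) N1.N3=(suspect,v1)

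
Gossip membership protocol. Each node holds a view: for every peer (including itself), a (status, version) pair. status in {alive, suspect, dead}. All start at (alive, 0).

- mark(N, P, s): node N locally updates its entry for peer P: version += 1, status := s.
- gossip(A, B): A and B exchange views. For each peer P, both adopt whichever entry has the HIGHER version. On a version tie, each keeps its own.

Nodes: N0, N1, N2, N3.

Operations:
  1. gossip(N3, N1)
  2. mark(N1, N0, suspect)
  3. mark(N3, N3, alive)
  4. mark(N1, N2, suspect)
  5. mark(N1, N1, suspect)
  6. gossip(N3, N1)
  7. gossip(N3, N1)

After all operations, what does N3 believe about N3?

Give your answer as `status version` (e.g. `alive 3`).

Op 1: gossip N3<->N1 -> N3.N0=(alive,v0) N3.N1=(alive,v0) N3.N2=(alive,v0) N3.N3=(alive,v0) | N1.N0=(alive,v0) N1.N1=(alive,v0) N1.N2=(alive,v0) N1.N3=(alive,v0)
Op 2: N1 marks N0=suspect -> (suspect,v1)
Op 3: N3 marks N3=alive -> (alive,v1)
Op 4: N1 marks N2=suspect -> (suspect,v1)
Op 5: N1 marks N1=suspect -> (suspect,v1)
Op 6: gossip N3<->N1 -> N3.N0=(suspect,v1) N3.N1=(suspect,v1) N3.N2=(suspect,v1) N3.N3=(alive,v1) | N1.N0=(suspect,v1) N1.N1=(suspect,v1) N1.N2=(suspect,v1) N1.N3=(alive,v1)
Op 7: gossip N3<->N1 -> N3.N0=(suspect,v1) N3.N1=(suspect,v1) N3.N2=(suspect,v1) N3.N3=(alive,v1) | N1.N0=(suspect,v1) N1.N1=(suspect,v1) N1.N2=(suspect,v1) N1.N3=(alive,v1)

Answer: alive 1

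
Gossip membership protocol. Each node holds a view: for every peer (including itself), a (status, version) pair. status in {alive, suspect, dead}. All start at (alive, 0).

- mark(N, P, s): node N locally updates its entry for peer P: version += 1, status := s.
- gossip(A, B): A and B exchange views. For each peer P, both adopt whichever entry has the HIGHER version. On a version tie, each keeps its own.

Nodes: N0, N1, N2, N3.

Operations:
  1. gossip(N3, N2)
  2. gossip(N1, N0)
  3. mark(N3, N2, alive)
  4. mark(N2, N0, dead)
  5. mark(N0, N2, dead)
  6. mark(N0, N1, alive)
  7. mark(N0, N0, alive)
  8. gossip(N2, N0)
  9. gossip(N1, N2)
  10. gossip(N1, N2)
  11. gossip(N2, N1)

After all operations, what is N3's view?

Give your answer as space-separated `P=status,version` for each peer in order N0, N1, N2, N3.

Answer: N0=alive,0 N1=alive,0 N2=alive,1 N3=alive,0

Derivation:
Op 1: gossip N3<->N2 -> N3.N0=(alive,v0) N3.N1=(alive,v0) N3.N2=(alive,v0) N3.N3=(alive,v0) | N2.N0=(alive,v0) N2.N1=(alive,v0) N2.N2=(alive,v0) N2.N3=(alive,v0)
Op 2: gossip N1<->N0 -> N1.N0=(alive,v0) N1.N1=(alive,v0) N1.N2=(alive,v0) N1.N3=(alive,v0) | N0.N0=(alive,v0) N0.N1=(alive,v0) N0.N2=(alive,v0) N0.N3=(alive,v0)
Op 3: N3 marks N2=alive -> (alive,v1)
Op 4: N2 marks N0=dead -> (dead,v1)
Op 5: N0 marks N2=dead -> (dead,v1)
Op 6: N0 marks N1=alive -> (alive,v1)
Op 7: N0 marks N0=alive -> (alive,v1)
Op 8: gossip N2<->N0 -> N2.N0=(dead,v1) N2.N1=(alive,v1) N2.N2=(dead,v1) N2.N3=(alive,v0) | N0.N0=(alive,v1) N0.N1=(alive,v1) N0.N2=(dead,v1) N0.N3=(alive,v0)
Op 9: gossip N1<->N2 -> N1.N0=(dead,v1) N1.N1=(alive,v1) N1.N2=(dead,v1) N1.N3=(alive,v0) | N2.N0=(dead,v1) N2.N1=(alive,v1) N2.N2=(dead,v1) N2.N3=(alive,v0)
Op 10: gossip N1<->N2 -> N1.N0=(dead,v1) N1.N1=(alive,v1) N1.N2=(dead,v1) N1.N3=(alive,v0) | N2.N0=(dead,v1) N2.N1=(alive,v1) N2.N2=(dead,v1) N2.N3=(alive,v0)
Op 11: gossip N2<->N1 -> N2.N0=(dead,v1) N2.N1=(alive,v1) N2.N2=(dead,v1) N2.N3=(alive,v0) | N1.N0=(dead,v1) N1.N1=(alive,v1) N1.N2=(dead,v1) N1.N3=(alive,v0)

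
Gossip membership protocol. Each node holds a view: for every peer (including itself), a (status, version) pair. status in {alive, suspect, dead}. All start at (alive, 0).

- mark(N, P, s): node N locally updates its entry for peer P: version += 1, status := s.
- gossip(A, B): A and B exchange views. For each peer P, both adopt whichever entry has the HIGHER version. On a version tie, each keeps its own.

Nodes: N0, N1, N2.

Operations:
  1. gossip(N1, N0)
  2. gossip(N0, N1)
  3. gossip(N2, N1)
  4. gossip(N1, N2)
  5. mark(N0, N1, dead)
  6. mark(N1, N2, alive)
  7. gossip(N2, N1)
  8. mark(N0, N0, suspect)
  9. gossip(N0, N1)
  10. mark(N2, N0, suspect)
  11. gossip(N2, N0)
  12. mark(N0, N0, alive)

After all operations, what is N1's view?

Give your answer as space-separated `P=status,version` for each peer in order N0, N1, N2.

Answer: N0=suspect,1 N1=dead,1 N2=alive,1

Derivation:
Op 1: gossip N1<->N0 -> N1.N0=(alive,v0) N1.N1=(alive,v0) N1.N2=(alive,v0) | N0.N0=(alive,v0) N0.N1=(alive,v0) N0.N2=(alive,v0)
Op 2: gossip N0<->N1 -> N0.N0=(alive,v0) N0.N1=(alive,v0) N0.N2=(alive,v0) | N1.N0=(alive,v0) N1.N1=(alive,v0) N1.N2=(alive,v0)
Op 3: gossip N2<->N1 -> N2.N0=(alive,v0) N2.N1=(alive,v0) N2.N2=(alive,v0) | N1.N0=(alive,v0) N1.N1=(alive,v0) N1.N2=(alive,v0)
Op 4: gossip N1<->N2 -> N1.N0=(alive,v0) N1.N1=(alive,v0) N1.N2=(alive,v0) | N2.N0=(alive,v0) N2.N1=(alive,v0) N2.N2=(alive,v0)
Op 5: N0 marks N1=dead -> (dead,v1)
Op 6: N1 marks N2=alive -> (alive,v1)
Op 7: gossip N2<->N1 -> N2.N0=(alive,v0) N2.N1=(alive,v0) N2.N2=(alive,v1) | N1.N0=(alive,v0) N1.N1=(alive,v0) N1.N2=(alive,v1)
Op 8: N0 marks N0=suspect -> (suspect,v1)
Op 9: gossip N0<->N1 -> N0.N0=(suspect,v1) N0.N1=(dead,v1) N0.N2=(alive,v1) | N1.N0=(suspect,v1) N1.N1=(dead,v1) N1.N2=(alive,v1)
Op 10: N2 marks N0=suspect -> (suspect,v1)
Op 11: gossip N2<->N0 -> N2.N0=(suspect,v1) N2.N1=(dead,v1) N2.N2=(alive,v1) | N0.N0=(suspect,v1) N0.N1=(dead,v1) N0.N2=(alive,v1)
Op 12: N0 marks N0=alive -> (alive,v2)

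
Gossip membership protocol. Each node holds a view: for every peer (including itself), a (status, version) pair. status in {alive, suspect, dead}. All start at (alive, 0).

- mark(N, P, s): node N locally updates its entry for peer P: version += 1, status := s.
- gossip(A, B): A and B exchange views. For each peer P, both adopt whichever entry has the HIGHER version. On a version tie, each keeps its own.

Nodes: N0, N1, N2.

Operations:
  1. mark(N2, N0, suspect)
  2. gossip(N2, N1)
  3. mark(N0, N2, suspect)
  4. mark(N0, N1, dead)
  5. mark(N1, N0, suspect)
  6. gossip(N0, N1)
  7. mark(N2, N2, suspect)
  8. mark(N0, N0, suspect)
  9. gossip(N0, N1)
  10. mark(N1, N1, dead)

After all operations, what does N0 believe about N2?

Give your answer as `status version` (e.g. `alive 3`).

Op 1: N2 marks N0=suspect -> (suspect,v1)
Op 2: gossip N2<->N1 -> N2.N0=(suspect,v1) N2.N1=(alive,v0) N2.N2=(alive,v0) | N1.N0=(suspect,v1) N1.N1=(alive,v0) N1.N2=(alive,v0)
Op 3: N0 marks N2=suspect -> (suspect,v1)
Op 4: N0 marks N1=dead -> (dead,v1)
Op 5: N1 marks N0=suspect -> (suspect,v2)
Op 6: gossip N0<->N1 -> N0.N0=(suspect,v2) N0.N1=(dead,v1) N0.N2=(suspect,v1) | N1.N0=(suspect,v2) N1.N1=(dead,v1) N1.N2=(suspect,v1)
Op 7: N2 marks N2=suspect -> (suspect,v1)
Op 8: N0 marks N0=suspect -> (suspect,v3)
Op 9: gossip N0<->N1 -> N0.N0=(suspect,v3) N0.N1=(dead,v1) N0.N2=(suspect,v1) | N1.N0=(suspect,v3) N1.N1=(dead,v1) N1.N2=(suspect,v1)
Op 10: N1 marks N1=dead -> (dead,v2)

Answer: suspect 1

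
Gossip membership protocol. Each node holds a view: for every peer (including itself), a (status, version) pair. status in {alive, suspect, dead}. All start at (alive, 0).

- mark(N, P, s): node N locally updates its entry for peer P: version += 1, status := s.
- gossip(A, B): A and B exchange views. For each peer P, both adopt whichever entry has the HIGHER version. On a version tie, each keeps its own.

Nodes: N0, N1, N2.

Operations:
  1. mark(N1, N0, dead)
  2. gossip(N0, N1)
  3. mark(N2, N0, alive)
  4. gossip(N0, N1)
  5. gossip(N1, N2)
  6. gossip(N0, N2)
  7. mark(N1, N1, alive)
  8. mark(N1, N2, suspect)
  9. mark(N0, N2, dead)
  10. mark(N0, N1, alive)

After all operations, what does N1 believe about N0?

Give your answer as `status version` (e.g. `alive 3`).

Op 1: N1 marks N0=dead -> (dead,v1)
Op 2: gossip N0<->N1 -> N0.N0=(dead,v1) N0.N1=(alive,v0) N0.N2=(alive,v0) | N1.N0=(dead,v1) N1.N1=(alive,v0) N1.N2=(alive,v0)
Op 3: N2 marks N0=alive -> (alive,v1)
Op 4: gossip N0<->N1 -> N0.N0=(dead,v1) N0.N1=(alive,v0) N0.N2=(alive,v0) | N1.N0=(dead,v1) N1.N1=(alive,v0) N1.N2=(alive,v0)
Op 5: gossip N1<->N2 -> N1.N0=(dead,v1) N1.N1=(alive,v0) N1.N2=(alive,v0) | N2.N0=(alive,v1) N2.N1=(alive,v0) N2.N2=(alive,v0)
Op 6: gossip N0<->N2 -> N0.N0=(dead,v1) N0.N1=(alive,v0) N0.N2=(alive,v0) | N2.N0=(alive,v1) N2.N1=(alive,v0) N2.N2=(alive,v0)
Op 7: N1 marks N1=alive -> (alive,v1)
Op 8: N1 marks N2=suspect -> (suspect,v1)
Op 9: N0 marks N2=dead -> (dead,v1)
Op 10: N0 marks N1=alive -> (alive,v1)

Answer: dead 1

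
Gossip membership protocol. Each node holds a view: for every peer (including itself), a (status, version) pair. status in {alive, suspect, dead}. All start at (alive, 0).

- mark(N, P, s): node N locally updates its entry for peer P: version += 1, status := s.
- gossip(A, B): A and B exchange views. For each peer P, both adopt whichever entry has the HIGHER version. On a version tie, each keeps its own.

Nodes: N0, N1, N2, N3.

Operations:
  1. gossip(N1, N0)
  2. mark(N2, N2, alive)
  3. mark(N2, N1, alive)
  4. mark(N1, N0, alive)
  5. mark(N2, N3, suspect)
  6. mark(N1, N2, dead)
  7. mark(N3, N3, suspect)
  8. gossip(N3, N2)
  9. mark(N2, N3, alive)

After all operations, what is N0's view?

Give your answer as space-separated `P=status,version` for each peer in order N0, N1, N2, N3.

Op 1: gossip N1<->N0 -> N1.N0=(alive,v0) N1.N1=(alive,v0) N1.N2=(alive,v0) N1.N3=(alive,v0) | N0.N0=(alive,v0) N0.N1=(alive,v0) N0.N2=(alive,v0) N0.N3=(alive,v0)
Op 2: N2 marks N2=alive -> (alive,v1)
Op 3: N2 marks N1=alive -> (alive,v1)
Op 4: N1 marks N0=alive -> (alive,v1)
Op 5: N2 marks N3=suspect -> (suspect,v1)
Op 6: N1 marks N2=dead -> (dead,v1)
Op 7: N3 marks N3=suspect -> (suspect,v1)
Op 8: gossip N3<->N2 -> N3.N0=(alive,v0) N3.N1=(alive,v1) N3.N2=(alive,v1) N3.N3=(suspect,v1) | N2.N0=(alive,v0) N2.N1=(alive,v1) N2.N2=(alive,v1) N2.N3=(suspect,v1)
Op 9: N2 marks N3=alive -> (alive,v2)

Answer: N0=alive,0 N1=alive,0 N2=alive,0 N3=alive,0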